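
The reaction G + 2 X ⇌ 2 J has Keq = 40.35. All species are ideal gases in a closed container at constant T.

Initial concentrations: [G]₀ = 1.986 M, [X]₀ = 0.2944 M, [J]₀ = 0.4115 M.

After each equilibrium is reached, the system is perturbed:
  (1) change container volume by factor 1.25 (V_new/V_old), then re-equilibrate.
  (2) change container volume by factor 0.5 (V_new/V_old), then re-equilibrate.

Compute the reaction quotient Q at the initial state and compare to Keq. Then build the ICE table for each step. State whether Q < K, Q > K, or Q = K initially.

Q₀ = 0.9838 vs Keq = 40.35 ⇒ Q<K, forward
Step 1:
                   G          X          J
  init         1.986     0.2944     0.4115
  Δ          -0.1108    -0.2216     0.2216
  eq           1.875    0.07278     0.6331
  solve Keq expr → x = 0.1108; check Q = 40.35
Then change container volume by factor 1.25 (V_new/V_old).
Step 2:
                   G          X          J
  init           1.5    0.05823     0.5065
  Δ         0.003016   0.006033  -0.006033
  eq           1.503    0.06426     0.5005
  solve Keq expr → x = -0.003016; check Q = 40.35
Then change container volume by factor 0.5 (V_new/V_old).
Step 3:
                   G          X          J
  init         3.006     0.1285      1.001
  Δ         -0.01713   -0.03426    0.03426
  eq           2.989    0.09426      1.035
  solve Keq expr → x = 0.01713; check Q = 40.35

Q₀ = 0.9838; Q < K (proceeds forward)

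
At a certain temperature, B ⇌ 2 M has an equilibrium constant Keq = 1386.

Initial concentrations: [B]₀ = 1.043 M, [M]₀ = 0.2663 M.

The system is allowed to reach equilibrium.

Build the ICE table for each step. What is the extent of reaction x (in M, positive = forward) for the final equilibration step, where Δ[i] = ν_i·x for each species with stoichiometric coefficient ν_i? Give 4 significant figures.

x = 1.039 M

Q₀ = 0.06799 vs Keq = 1386 ⇒ Q<K, forward
Step 1:
                  B         M
  I           1.043    0.2663
  C          -1.039     2.078
  E        0.003965     2.344
  solve Keq expr → x = 1.039; check Q = 1386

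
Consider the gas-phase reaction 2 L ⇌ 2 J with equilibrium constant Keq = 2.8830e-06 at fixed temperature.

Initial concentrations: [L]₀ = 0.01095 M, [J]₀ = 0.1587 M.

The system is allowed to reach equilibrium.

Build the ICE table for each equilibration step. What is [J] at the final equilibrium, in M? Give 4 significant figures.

[J]_eq = 2.8757e-04 M

Q₀ = 210.1 vs Keq = 2.8830e-06 ⇒ Q>K, reverse
Step 1:
                   L          J
  Initial    0.01095     0.1587
  Change      0.1584    -0.1584
  Equil       0.1694 2.8757e-04
  solve Keq expr → x = -0.07921; check Q = 2.8830e-06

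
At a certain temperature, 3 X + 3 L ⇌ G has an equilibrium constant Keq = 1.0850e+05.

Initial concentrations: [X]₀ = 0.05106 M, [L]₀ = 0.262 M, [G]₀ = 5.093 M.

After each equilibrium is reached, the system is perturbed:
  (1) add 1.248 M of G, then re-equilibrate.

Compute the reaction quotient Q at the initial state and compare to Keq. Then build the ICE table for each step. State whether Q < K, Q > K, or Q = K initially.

Q₀ = 2.1273e+06 vs Keq = 1.0850e+05 ⇒ Q>K, reverse
Step 1:
                   X          L          G
  init       0.05106      0.262      5.093
  Δ          0.06061    0.06061    -0.0202
  eq          0.1117     0.3226      5.073
  solve Keq expr → x = -0.0202; check Q = 1.0850e+05
Then add 1.248 M of G.
Step 2:
                   X          L          G
  init        0.1117     0.3226      6.321
  Δ         0.006212   0.006212  -0.002071
  eq          0.1179     0.3288      6.319
  solve Keq expr → x = -0.002071; check Q = 1.0850e+05

Q₀ = 2.1273e+06; Q > K (proceeds reverse)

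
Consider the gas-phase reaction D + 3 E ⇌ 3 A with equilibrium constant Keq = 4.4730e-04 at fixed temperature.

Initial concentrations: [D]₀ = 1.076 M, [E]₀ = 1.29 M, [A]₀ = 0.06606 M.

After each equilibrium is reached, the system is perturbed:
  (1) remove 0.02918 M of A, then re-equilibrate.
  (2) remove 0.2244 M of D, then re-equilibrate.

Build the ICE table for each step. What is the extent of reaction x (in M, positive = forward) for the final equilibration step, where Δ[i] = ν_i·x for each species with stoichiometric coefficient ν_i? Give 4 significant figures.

x = -0.002256 M

Q₀ = 1.2481e-04 vs Keq = 4.4730e-04 ⇒ Q<K, forward
Step 1:
                    D           E           A
  Initial       1.076        1.29     0.06606
  Change     -0.01073    -0.03218     0.03218
  Equil         1.065       1.258     0.09824
  solve Keq expr → x = 0.01073; check Q = 4.4730e-04
Then remove 0.02918 M of A.
Step 2:
                    D           E           A
  Initial       1.065       1.258     0.06906
  Change    -0.008939    -0.02682     0.02682
  Equil         1.056       1.231     0.09588
  solve Keq expr → x = 0.008939; check Q = 4.4730e-04
Then remove 0.2244 M of D.
Step 3:
                    D           E           A
  Initial      0.8319       1.231     0.09588
  Change     0.002256    0.006769   -0.006769
  Equil        0.8342       1.238     0.08911
  solve Keq expr → x = -0.002256; check Q = 4.4730e-04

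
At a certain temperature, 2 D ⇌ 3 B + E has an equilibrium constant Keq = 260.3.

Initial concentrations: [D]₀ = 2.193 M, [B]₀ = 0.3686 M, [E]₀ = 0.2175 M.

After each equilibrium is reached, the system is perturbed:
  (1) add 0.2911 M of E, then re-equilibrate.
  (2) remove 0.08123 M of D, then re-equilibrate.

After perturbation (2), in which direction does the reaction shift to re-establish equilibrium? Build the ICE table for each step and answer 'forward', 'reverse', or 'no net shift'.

Direction: reverse

Q₀ = 0.002265 vs Keq = 260.3 ⇒ Q<K, forward
Step 1:
                    D           B           E
  I             2.193      0.3686      0.2175
  C             -1.83       2.746      0.9152
  E            0.3625       3.114       1.133
  solve Keq expr → x = 0.9152; check Q = 260.3
Then add 0.2911 M of E.
Step 2:
                    D           B           E
  I            0.3625       3.114       1.424
  C           0.03224    -0.04836    -0.01612
  E            0.3948       3.066       1.408
  solve Keq expr → x = -0.01612; check Q = 260.3
Then remove 0.08123 M of D.
Step 3:
                    D           B           E
  I            0.3136       3.066       1.408
  C           0.05995    -0.08992    -0.02997
  E            0.3735       2.976       1.378
  solve Keq expr → x = -0.02997; check Q = 260.3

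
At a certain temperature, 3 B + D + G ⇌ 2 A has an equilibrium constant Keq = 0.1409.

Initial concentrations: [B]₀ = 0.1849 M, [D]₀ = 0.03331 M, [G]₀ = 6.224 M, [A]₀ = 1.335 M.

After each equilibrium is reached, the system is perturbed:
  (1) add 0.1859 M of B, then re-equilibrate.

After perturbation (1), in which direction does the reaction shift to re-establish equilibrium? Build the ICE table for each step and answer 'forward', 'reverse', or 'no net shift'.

Direction: forward

Q₀ = 1360 vs Keq = 0.1409 ⇒ Q>K, reverse
Step 1:
                  B         D         G         A
  Initial    0.1849   0.03331     6.224     1.335
  Change     0.9578    0.3193    0.3193   -0.6385
  Equil       1.143    0.3526     6.543    0.6965
  solve Keq expr → x = -0.3193; check Q = 0.1409
Then add 0.1859 M of B.
Step 2:
                  B         D         G         A
  Initial     1.329    0.3526     6.543    0.6965
  Change   -0.08676  -0.02892  -0.02892   0.05784
  Equil       1.242    0.3237     6.514    0.7543
  solve Keq expr → x = 0.02892; check Q = 0.1409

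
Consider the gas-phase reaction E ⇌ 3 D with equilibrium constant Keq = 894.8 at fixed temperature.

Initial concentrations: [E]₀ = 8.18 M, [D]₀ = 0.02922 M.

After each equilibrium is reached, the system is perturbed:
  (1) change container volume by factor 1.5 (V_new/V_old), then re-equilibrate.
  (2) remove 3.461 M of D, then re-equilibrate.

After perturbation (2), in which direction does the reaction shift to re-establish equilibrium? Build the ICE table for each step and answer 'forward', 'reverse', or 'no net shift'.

Direction: forward

Q₀ = 3.0499e-06 vs Keq = 894.8 ⇒ Q<K, forward
Step 1:
                  E         D
  Initial      8.18   0.02922
  Change     -4.807     14.42
  Equil       3.373     14.45
  solve Keq expr → x = 4.807; check Q = 894.8
Then change container volume by factor 1.5 (V_new/V_old).
Step 2:
                  E         D
  Initial     2.248     9.634
  Change    -0.5904     1.771
  Equil       1.658     11.41
  solve Keq expr → x = 0.5904; check Q = 894.8
Then remove 3.461 M of D.
Step 3:
                  E         D
  Initial     1.658     7.944
  Change    -0.6123     1.837
  Equil       1.046     9.781
  solve Keq expr → x = 0.6123; check Q = 894.8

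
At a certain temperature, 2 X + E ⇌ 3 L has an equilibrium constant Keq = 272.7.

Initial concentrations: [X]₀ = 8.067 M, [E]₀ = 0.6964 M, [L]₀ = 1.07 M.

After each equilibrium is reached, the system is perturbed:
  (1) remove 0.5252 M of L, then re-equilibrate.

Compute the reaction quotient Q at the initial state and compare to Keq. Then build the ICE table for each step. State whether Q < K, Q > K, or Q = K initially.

Q₀ = 0.02703; Q < K (proceeds forward)

Q₀ = 0.02703 vs Keq = 272.7 ⇒ Q<K, forward
Step 1:
                  X         E         L
  I           8.067    0.6964      1.07
  C          -1.388   -0.6938     2.081
  E           6.679  0.002573     3.151
  solve Keq expr → x = 0.6938; check Q = 272.7
Then remove 0.5252 M of L.
Step 2:
                  X         E         L
  I           6.679  0.002573     2.626
  C       -0.002155 -0.001077  0.003232
  E           6.677  0.001495      2.63
  solve Keq expr → x = 0.001077; check Q = 272.7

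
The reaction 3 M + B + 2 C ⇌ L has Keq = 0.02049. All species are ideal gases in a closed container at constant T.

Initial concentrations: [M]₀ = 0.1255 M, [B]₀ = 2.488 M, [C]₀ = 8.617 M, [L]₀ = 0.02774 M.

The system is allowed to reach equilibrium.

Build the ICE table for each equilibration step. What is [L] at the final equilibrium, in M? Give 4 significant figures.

[L]_eq = 0.01593 M

Q₀ = 0.07596 vs Keq = 0.02049 ⇒ Q>K, reverse
Step 1:
                  M         B         C         L
  Initial    0.1255     2.488     8.617   0.02774
  Change    0.03542   0.01181   0.02361  -0.01181
  Equil      0.1609       2.5     8.641   0.01593
  solve Keq expr → x = -0.01181; check Q = 0.02049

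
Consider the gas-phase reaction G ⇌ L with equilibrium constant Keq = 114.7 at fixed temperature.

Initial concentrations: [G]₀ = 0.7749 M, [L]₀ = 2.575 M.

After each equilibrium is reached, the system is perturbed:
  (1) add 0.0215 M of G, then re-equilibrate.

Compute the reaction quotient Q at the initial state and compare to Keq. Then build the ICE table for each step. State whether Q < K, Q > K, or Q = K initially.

Q₀ = 3.323 vs Keq = 114.7 ⇒ Q<K, forward
Step 1:
                   G          L
  Initial     0.7749      2.575
  Change     -0.7459     0.7459
  Equil      0.02895      3.321
  solve Keq expr → x = 0.7459; check Q = 114.7
Then add 0.0215 M of G.
Step 2:
                   G          L
  Initial    0.05045      3.321
  Change    -0.02131    0.02131
  Equil      0.02914      3.342
  solve Keq expr → x = 0.02131; check Q = 114.7

Q₀ = 3.323; Q < K (proceeds forward)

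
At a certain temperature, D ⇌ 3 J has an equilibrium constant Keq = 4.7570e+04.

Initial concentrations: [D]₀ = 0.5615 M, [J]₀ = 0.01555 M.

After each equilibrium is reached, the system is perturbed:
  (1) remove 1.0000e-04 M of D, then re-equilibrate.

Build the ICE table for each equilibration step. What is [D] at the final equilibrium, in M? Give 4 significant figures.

Q₀ = 6.6964e-06 vs Keq = 4.7570e+04 ⇒ Q<K, forward
Step 1:
                  D         J
  I          0.5615   0.01555
  C         -0.5614     1.684
  E       1.0323e-04       1.7
  solve Keq expr → x = 0.5614; check Q = 4.7570e+04
Then remove 1.0000e-04 M of D.
Step 2:
                  D         J
  I       3.2321e-06       1.7
  C       9.9945e-05 -2.9984e-04
  E       1.0318e-04     1.699
  solve Keq expr → x = -9.9945e-05; check Q = 4.7570e+04

[D]_eq = 1.0318e-04 M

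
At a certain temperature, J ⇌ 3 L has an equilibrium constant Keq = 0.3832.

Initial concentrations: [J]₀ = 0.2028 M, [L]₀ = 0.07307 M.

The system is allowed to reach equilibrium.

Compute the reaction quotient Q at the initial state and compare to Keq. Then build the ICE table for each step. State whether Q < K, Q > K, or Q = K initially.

Q₀ = 0.001924 vs Keq = 0.3832 ⇒ Q<K, forward
Step 1:
                  J         L
  Initial    0.2028   0.07307
  Change   -0.09195    0.2758
  Equil      0.1109    0.3489
  solve Keq expr → x = 0.09195; check Q = 0.3832

Q₀ = 0.001924; Q < K (proceeds forward)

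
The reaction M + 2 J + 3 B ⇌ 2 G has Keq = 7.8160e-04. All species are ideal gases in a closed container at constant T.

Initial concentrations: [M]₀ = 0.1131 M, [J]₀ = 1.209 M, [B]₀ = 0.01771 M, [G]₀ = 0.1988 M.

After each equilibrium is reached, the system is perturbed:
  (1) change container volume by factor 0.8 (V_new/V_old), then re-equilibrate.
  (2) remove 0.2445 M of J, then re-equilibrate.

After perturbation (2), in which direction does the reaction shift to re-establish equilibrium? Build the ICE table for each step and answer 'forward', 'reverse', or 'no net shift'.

Direction: reverse

Q₀ = 4.3039e+04 vs Keq = 7.8160e-04 ⇒ Q>K, reverse
Step 1:
                   M          J          B          G
  I           0.1131      1.209    0.01771     0.1988
  C          0.09783     0.1957     0.2935    -0.1957
  E           0.2109      1.405     0.3112   0.003131
  solve Keq expr → x = -0.09783; check Q = 7.8160e-04
Then change container volume by factor 0.8 (V_new/V_old).
Step 2:
                   M          J          B          G
  I           0.2637      1.756      0.389   0.003914
  C        -0.001054  -0.002108  -0.003162   0.002108
  E           0.2626      1.754     0.3859   0.006022
  solve Keq expr → x = 0.001054; check Q = 7.8160e-04
Then remove 0.2445 M of J.
Step 3:
                   M          J          B          G
  I           0.2626      1.509     0.3859   0.006022
  C       4.0417e-04 8.0834e-04   0.001213 -8.0834e-04
  E            0.263       1.51     0.3871   0.005214
  solve Keq expr → x = -4.0417e-04; check Q = 7.8160e-04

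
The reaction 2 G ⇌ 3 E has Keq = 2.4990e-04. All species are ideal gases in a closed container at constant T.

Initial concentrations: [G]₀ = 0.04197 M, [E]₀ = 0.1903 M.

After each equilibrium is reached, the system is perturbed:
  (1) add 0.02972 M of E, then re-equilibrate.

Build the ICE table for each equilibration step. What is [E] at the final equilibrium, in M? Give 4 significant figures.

Q₀ = 3.912 vs Keq = 2.4990e-04 ⇒ Q>K, reverse
Step 1:
                    G           E
  I           0.04197      0.1903
  C            0.1147      -0.172
  E            0.1566      0.0183
  solve Keq expr → x = -0.05733; check Q = 2.4990e-04
Then add 0.02972 M of E.
Step 2:
                    G           E
  I            0.1566     0.04802
  C           0.01885    -0.02828
  E            0.1755     0.01974
  solve Keq expr → x = -0.009426; check Q = 2.4990e-04

[E]_eq = 0.01974 M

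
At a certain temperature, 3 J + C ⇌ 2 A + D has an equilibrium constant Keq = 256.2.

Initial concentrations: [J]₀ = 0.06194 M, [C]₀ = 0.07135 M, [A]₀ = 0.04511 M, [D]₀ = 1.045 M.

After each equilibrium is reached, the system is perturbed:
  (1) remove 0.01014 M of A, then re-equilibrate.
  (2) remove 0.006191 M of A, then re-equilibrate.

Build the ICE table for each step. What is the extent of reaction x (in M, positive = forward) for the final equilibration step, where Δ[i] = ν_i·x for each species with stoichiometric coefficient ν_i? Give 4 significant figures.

Q₀ = 125.4 vs Keq = 256.2 ⇒ Q<K, forward
Step 1:
                  J         C         A         D
  Initial   0.06194   0.07135   0.04511     1.045
  Change  -0.008404 -0.002801  0.005603  0.002801
  Equil     0.05354   0.06855   0.05071     1.048
  solve Keq expr → x = 0.002801; check Q = 256.2
Then remove 0.01014 M of A.
Step 2:
                  J         C         A         D
  Initial   0.05354   0.06855   0.04057     1.048
  Change   -0.00467 -0.001557  0.003113  0.001557
  Equil     0.04887   0.06699   0.04369     1.049
  solve Keq expr → x = 0.001557; check Q = 256.2
Then remove 0.006191 M of A.
Step 3:
                  J         C         A         D
  Initial   0.04887   0.06699    0.0375     1.049
  Change  -0.002958 -9.8609e-04  0.001972 9.8609e-04
  Equil     0.04591   0.06601   0.03947      1.05
  solve Keq expr → x = 9.8609e-04; check Q = 256.2

x = 9.8609e-04 M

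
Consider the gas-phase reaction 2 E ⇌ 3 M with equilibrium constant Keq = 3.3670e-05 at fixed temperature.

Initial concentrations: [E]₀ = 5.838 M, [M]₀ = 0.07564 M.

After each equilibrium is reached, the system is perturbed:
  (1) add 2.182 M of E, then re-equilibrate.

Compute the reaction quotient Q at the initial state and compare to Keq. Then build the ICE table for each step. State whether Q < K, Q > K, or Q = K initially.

Q₀ = 1.2698e-05 vs Keq = 3.3670e-05 ⇒ Q<K, forward
Step 1:
                   E          M
  Initial      5.838    0.07564
  Change    -0.01922    0.02882
  Equil        5.819     0.1045
  solve Keq expr → x = 0.009608; check Q = 3.3670e-05
Then add 2.182 M of E.
Step 2:
                   E          M
  Initial      8.001     0.1045
  Change    -0.01635    0.02453
  Equil        7.984      0.129
  solve Keq expr → x = 0.008177; check Q = 3.3670e-05

Q₀ = 1.2698e-05; Q < K (proceeds forward)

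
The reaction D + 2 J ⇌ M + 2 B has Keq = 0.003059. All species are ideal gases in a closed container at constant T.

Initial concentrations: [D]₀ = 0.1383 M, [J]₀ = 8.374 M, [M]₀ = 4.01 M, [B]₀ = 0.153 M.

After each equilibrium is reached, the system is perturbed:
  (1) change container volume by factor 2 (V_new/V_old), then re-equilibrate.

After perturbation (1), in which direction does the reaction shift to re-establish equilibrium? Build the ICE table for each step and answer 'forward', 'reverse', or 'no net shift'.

Q₀ = 0.009679 vs Keq = 0.003059 ⇒ Q>K, reverse
Step 1:
                  D         J         M         B
  Initial    0.1383     8.374      4.01     0.153
  Change    0.02874   0.05748  -0.02874  -0.05748
  Equil       0.167     8.431     3.981   0.09552
  solve Keq expr → x = -0.02874; check Q = 0.003059
Then change container volume by factor 2 (V_new/V_old).
Step 2:
                  D         J         M         B
  Initial   0.08352     4.216     1.991   0.04776
  Change          0         0         0         0
  Equil     0.08352     4.216     1.991   0.04776
  solve Keq expr → x = 0; check Q = 0.003059

Direction: no net shift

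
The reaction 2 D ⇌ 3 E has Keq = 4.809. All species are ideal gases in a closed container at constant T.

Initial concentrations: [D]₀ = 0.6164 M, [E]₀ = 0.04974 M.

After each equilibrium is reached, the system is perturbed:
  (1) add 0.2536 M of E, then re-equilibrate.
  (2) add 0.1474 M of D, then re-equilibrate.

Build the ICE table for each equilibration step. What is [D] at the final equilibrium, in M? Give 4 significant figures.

Q₀ = 3.2389e-04 vs Keq = 4.809 ⇒ Q<K, forward
Step 1:
                    D           E
  Initial      0.6164     0.04974
  Change      -0.3877      0.5815
  Equil        0.2287      0.6313
  solve Keq expr → x = 0.1938; check Q = 4.809
Then add 0.2536 M of E.
Step 2:
                    D           E
  Initial      0.2287      0.8849
  Change      0.07806     -0.1171
  Equil        0.3068      0.7678
  solve Keq expr → x = -0.03903; check Q = 4.809
Then add 0.1474 M of D.
Step 3:
                    D           E
  Initial      0.4542      0.7678
  Change      -0.0763      0.1145
  Equil        0.3779      0.8822
  solve Keq expr → x = 0.03815; check Q = 4.809

[D]_eq = 0.3779 M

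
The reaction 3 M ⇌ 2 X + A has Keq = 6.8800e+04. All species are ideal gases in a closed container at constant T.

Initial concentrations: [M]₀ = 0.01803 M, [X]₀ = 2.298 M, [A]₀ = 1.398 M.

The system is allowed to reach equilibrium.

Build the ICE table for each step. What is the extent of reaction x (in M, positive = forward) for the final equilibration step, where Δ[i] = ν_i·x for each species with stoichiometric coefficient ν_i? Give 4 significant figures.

x = -0.009704 M

Q₀ = 1.2596e+06 vs Keq = 6.8800e+04 ⇒ Q>K, reverse
Step 1:
                  M         X         A
  I         0.01803     2.298     1.398
  C         0.02911  -0.01941 -0.009704
  E         0.04714     2.279     1.388
  solve Keq expr → x = -0.009704; check Q = 6.8800e+04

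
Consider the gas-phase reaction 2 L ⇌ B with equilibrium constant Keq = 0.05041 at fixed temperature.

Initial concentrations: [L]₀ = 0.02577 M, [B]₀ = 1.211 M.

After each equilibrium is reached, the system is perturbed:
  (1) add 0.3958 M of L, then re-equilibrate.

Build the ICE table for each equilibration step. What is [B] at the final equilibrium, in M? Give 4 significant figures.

[B]_eq = 0.2683 M

Q₀ = 1824 vs Keq = 0.05041 ⇒ Q>K, reverse
Step 1:
                    L           B
  I           0.02577       1.211
  C             2.006      -1.003
  E             2.032      0.2081
  solve Keq expr → x = -1.003; check Q = 0.05041
Then add 0.3958 M of L.
Step 2:
                    L           B
  I             2.427      0.2081
  C           -0.1204     0.06022
  E             2.307      0.2683
  solve Keq expr → x = 0.06022; check Q = 0.05041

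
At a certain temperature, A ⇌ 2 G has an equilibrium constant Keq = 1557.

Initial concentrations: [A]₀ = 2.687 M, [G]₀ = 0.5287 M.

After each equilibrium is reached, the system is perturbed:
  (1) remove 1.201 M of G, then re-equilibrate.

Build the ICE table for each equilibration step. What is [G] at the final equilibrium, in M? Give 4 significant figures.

Q₀ = 0.104 vs Keq = 1557 ⇒ Q<K, forward
Step 1:
                  A         G
  init        2.687    0.5287
  Δ          -2.665      5.33
  eq        0.02204     5.859
  solve Keq expr → x = 2.665; check Q = 1557
Then remove 1.201 M of G.
Step 2:
                  A         G
  init      0.02204     4.658
  Δ       -0.008016   0.01603
  eq        0.01403     4.674
  solve Keq expr → x = 0.008016; check Q = 1557

[G]_eq = 4.674 M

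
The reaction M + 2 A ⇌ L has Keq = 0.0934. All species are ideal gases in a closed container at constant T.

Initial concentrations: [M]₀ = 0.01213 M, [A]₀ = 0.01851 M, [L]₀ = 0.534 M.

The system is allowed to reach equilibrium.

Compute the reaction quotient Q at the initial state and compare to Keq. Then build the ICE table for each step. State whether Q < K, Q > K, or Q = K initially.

Q₀ = 1.2849e+05 vs Keq = 0.0934 ⇒ Q>K, reverse
Step 1:
                  M         A         L
  init      0.01213   0.01851     0.534
  Δ          0.4878    0.9757   -0.4878
  eq            0.5    0.9942   0.04616
  solve Keq expr → x = -0.4878; check Q = 0.0934

Q₀ = 1.2849e+05; Q > K (proceeds reverse)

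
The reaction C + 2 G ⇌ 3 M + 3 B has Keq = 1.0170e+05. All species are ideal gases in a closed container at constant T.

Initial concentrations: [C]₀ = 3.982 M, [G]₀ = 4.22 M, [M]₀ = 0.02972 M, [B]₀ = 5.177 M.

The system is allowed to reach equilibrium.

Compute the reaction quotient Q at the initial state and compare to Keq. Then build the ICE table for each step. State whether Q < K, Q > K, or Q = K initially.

Q₀ = 5.1364e-05; Q < K (proceeds forward)

Q₀ = 5.1364e-05 vs Keq = 1.0170e+05 ⇒ Q<K, forward
Step 1:
                    C           G           M           B
  I             3.982        4.22     0.02972       5.177
  C            -1.708      -3.416       5.124       5.124
  E             2.274      0.8042       5.153        10.3
  solve Keq expr → x = 1.708; check Q = 1.0170e+05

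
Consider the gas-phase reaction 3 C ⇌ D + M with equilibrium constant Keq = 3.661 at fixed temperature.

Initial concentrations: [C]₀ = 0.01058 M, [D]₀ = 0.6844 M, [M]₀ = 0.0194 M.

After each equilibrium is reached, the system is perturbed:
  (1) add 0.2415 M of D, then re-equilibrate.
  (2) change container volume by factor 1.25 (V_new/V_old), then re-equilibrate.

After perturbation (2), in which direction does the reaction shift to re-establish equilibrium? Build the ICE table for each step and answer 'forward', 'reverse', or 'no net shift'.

Direction: reverse

Q₀ = 1.1211e+04 vs Keq = 3.661 ⇒ Q>K, reverse
Step 1:
                  C         D         M
  init      0.01058    0.6844    0.0194
  Δ          0.0538  -0.01793  -0.01793
  eq        0.06438    0.6665  0.001466
  solve Keq expr → x = -0.01793; check Q = 3.661
Then add 0.2415 M of D.
Step 2:
                  C         D         M
  init      0.06438     0.908  0.001466
  Δ        0.001014 -3.3787e-04 -3.3787e-04
  eq         0.0654    0.9076  0.001128
  solve Keq expr → x = -3.3787e-04; check Q = 3.661
Then change container volume by factor 1.25 (V_new/V_old).
Step 3:
                  C         D         M
  init      0.05232    0.7261 9.0247e-04
  Δ       4.8073e-04 -1.6024e-04 -1.6024e-04
  eq         0.0528    0.7259 7.4222e-04
  solve Keq expr → x = -1.6024e-04; check Q = 3.661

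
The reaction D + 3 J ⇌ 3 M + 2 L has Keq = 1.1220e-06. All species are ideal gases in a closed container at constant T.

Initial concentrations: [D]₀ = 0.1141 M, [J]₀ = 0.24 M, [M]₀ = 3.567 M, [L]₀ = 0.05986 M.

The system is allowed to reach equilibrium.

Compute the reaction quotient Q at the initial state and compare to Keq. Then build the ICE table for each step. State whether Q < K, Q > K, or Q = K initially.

Q₀ = 103.1 vs Keq = 1.1220e-06 ⇒ Q>K, reverse
Step 1:
                   D          J          M          L
  init        0.1141       0.24      3.567    0.05986
  Δ          0.02992    0.08977   -0.08977   -0.05985
  eq           0.144     0.3298      3.477 1.1740e-05
  solve Keq expr → x = -0.02992; check Q = 1.1220e-06

Q₀ = 103.1; Q > K (proceeds reverse)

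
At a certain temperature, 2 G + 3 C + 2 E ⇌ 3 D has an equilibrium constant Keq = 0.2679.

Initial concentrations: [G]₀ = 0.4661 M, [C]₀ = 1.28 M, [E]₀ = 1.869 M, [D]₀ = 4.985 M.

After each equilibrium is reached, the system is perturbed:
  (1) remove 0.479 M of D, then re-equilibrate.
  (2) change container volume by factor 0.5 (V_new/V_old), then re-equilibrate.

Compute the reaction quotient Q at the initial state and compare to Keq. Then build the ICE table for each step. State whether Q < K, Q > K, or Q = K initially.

Q₀ = 77.84; Q > K (proceeds reverse)

Q₀ = 77.84 vs Keq = 0.2679 ⇒ Q>K, reverse
Step 1:
                    G           C           E           D
  I            0.4661        1.28       1.869       4.985
  C            0.8283       1.242      0.8283      -1.242
  E             1.294       2.522       2.697       3.743
  solve Keq expr → x = -0.4142; check Q = 0.2679
Then remove 0.479 M of D.
Step 2:
                    G           C           E           D
  I             1.294       2.522       2.697       3.264
  C          -0.07438     -0.1116    -0.07438      0.1116
  E              1.22       2.411       2.623       3.375
  solve Keq expr → x = 0.03719; check Q = 0.2679
Then change container volume by factor 0.5 (V_new/V_old).
Step 3:
                    G           C           E           D
  I              2.44       4.822       5.246        6.75
  C           -0.8843      -1.326     -0.8843       1.326
  E             1.556       3.495       4.362       8.077
  solve Keq expr → x = 0.4421; check Q = 0.2679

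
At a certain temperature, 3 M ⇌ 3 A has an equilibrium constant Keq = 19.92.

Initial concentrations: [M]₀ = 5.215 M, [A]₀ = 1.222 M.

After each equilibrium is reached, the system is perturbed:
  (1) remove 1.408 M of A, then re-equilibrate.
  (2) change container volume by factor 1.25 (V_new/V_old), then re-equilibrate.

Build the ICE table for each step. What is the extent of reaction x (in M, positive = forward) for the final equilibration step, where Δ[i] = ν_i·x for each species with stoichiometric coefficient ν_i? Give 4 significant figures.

Q₀ = 0.01287 vs Keq = 19.92 ⇒ Q<K, forward
Step 1:
                   M          A
  I            5.215      1.222
  C            -3.48       3.48
  E            1.735      4.702
  solve Keq expr → x = 1.16; check Q = 19.92
Then remove 1.408 M of A.
Step 2:
                   M          A
  I            1.735      3.294
  C          -0.3794     0.3794
  E            1.355      3.674
  solve Keq expr → x = 0.1265; check Q = 19.92
Then change container volume by factor 1.25 (V_new/V_old).
Step 3:
                   M          A
  I            1.084      2.939
  C                0          0
  E            1.084      2.939
  solve Keq expr → x = 0; check Q = 19.92

x = 0 M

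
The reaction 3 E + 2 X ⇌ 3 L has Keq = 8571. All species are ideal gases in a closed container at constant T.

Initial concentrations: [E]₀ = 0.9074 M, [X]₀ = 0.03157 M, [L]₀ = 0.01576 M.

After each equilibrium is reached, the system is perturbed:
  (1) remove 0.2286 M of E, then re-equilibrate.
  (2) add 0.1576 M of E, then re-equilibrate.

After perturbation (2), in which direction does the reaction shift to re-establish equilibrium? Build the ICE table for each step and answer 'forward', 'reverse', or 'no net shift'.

Q₀ = 0.005257 vs Keq = 8571 ⇒ Q<K, forward
Step 1:
                    E           X           L
  init         0.9074     0.03157     0.01576
  Δ          -0.04704    -0.03136     0.04704
  eq           0.8604  2.1299e-04      0.0628
  solve Keq expr → x = 0.01568; check Q = 8571
Then remove 0.2286 M of E.
Step 2:
                    E           X           L
  init         0.6318  2.1299e-04      0.0628
  Δ        1.8578e-04  1.2385e-04 -1.8578e-04
  eq            0.632  3.3684e-04     0.06261
  solve Keq expr → x = -6.1926e-05; check Q = 8571
Then add 0.1576 M of E.
Step 3:
                    E           X           L
  init         0.7896  3.3684e-04     0.06261
  Δ       -1.4213e-04 -9.4752e-05  1.4213e-04
  eq           0.7894  2.4209e-04     0.06275
  solve Keq expr → x = 4.7376e-05; check Q = 8571

Direction: forward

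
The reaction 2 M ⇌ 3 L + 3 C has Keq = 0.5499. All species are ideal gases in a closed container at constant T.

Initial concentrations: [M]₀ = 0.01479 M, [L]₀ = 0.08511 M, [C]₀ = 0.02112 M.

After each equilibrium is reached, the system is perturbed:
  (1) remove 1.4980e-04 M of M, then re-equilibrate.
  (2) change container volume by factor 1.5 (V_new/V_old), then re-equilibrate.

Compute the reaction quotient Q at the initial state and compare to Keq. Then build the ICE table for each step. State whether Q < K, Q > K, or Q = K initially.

Q₀ = 2.6551e-05 vs Keq = 0.5499 ⇒ Q<K, forward
Step 1:
                  M         L         C
  I         0.01479   0.08511   0.02112
  C        -0.01438   0.02156   0.02156
  E       4.1432e-04    0.1067   0.04268
  solve Keq expr → x = 0.007188; check Q = 0.5499
Then remove 1.4980e-04 M of M.
Step 2:
                  M         L         C
  I       2.6452e-04    0.1067   0.04268
  C       1.4537e-04 -2.1805e-04 -2.1805e-04
  E       4.0989e-04    0.1065   0.04247
  solve Keq expr → x = -7.2685e-05; check Q = 0.5499
Then change container volume by factor 1.5 (V_new/V_old).
Step 3:
                  M         L         C
  I       2.7326e-04   0.07097   0.02831
  C       -1.4978e-04 2.2467e-04 2.2467e-04
  E       1.2348e-04   0.07119   0.02853
  solve Keq expr → x = 7.4889e-05; check Q = 0.5499

Q₀ = 2.6551e-05; Q < K (proceeds forward)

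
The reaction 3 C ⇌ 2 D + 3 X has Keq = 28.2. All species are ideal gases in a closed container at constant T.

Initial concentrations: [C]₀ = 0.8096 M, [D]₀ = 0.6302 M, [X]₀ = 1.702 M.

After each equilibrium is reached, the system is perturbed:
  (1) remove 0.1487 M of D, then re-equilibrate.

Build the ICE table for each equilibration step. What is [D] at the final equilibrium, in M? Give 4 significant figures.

[D]_eq = 0.6816 M

Q₀ = 3.69 vs Keq = 28.2 ⇒ Q<K, forward
Step 1:
                    C           D           X
  init         0.8096      0.6302       1.702
  Δ           -0.2553      0.1702      0.2553
  eq           0.5543      0.8004       1.957
  solve Keq expr → x = 0.08509; check Q = 28.2
Then remove 0.1487 M of D.
Step 2:
                    C           D           X
  init         0.5543      0.6517       1.957
  Δ          -0.04488     0.02992     0.04488
  eq           0.5094      0.6816       2.002
  solve Keq expr → x = 0.01496; check Q = 28.2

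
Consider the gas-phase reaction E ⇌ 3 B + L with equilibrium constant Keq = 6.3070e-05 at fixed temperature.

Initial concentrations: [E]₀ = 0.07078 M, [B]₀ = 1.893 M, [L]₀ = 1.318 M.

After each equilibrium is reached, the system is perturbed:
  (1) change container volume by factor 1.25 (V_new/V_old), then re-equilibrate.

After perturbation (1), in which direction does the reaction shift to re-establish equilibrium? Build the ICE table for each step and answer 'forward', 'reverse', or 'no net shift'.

Q₀ = 126.3 vs Keq = 6.3070e-05 ⇒ Q>K, reverse
Step 1:
                  E         B         L
  Initial   0.07078     1.893     1.318
  Change     0.6178    -1.853   -0.6178
  Equil      0.6886   0.03958    0.7002
  solve Keq expr → x = -0.6178; check Q = 6.3070e-05
Then change container volume by factor 1.25 (V_new/V_old).
Step 2:
                  E         B         L
  Initial    0.5509   0.03167    0.5602
  Change  -0.002598  0.007794  0.002598
  Equil      0.5483   0.03946    0.5628
  solve Keq expr → x = 0.002598; check Q = 6.3070e-05

Direction: forward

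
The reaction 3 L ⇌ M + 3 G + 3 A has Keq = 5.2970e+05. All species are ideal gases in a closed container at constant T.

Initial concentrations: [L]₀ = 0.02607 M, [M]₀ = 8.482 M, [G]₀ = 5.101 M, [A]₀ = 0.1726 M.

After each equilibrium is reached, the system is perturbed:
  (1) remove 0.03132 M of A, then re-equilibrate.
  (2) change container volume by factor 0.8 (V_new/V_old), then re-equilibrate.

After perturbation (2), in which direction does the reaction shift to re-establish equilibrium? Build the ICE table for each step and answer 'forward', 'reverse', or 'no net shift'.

Direction: reverse

Q₀ = 3.2671e+05 vs Keq = 5.2970e+05 ⇒ Q<K, forward
Step 1:
                    L           M           G           A
  I           0.02607       8.482       5.101      0.1726
  C         -0.003422    0.001141    0.003422    0.003422
  E           0.02265       8.483       5.104       0.176
  solve Keq expr → x = 0.001141; check Q = 5.2970e+05
Then remove 0.03132 M of A.
Step 2:
                    L           M           G           A
  I           0.02265       8.483       5.104      0.1447
  C         -0.003558    0.001186    0.003558    0.003558
  E           0.01909       8.484       5.108      0.1483
  solve Keq expr → x = 0.001186; check Q = 5.2970e+05
Then change container volume by factor 0.8 (V_new/V_old).
Step 3:
                    L           M           G           A
  I           0.02386       10.61       6.385      0.1853
  C          0.007016   -0.002339   -0.007016   -0.007016
  E           0.03088        10.6       6.378      0.1783
  solve Keq expr → x = -0.002339; check Q = 5.2970e+05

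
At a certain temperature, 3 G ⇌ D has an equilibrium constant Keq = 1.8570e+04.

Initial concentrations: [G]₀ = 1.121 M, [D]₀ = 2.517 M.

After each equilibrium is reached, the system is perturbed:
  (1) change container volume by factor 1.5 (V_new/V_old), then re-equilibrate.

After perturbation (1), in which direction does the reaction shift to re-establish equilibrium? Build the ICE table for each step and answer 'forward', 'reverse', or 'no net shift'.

Q₀ = 1.787 vs Keq = 1.8570e+04 ⇒ Q<K, forward
Step 1:
                    G           D
  Initial       1.121       2.517
  Change       -1.067      0.3558
  Equil       0.05368       2.873
  solve Keq expr → x = 0.3558; check Q = 1.8570e+04
Then change container volume by factor 1.5 (V_new/V_old).
Step 2:
                    G           D
  Initial     0.03579       1.915
  Change      0.01108   -0.003692
  Equil       0.04687       1.911
  solve Keq expr → x = -0.003692; check Q = 1.8570e+04

Direction: reverse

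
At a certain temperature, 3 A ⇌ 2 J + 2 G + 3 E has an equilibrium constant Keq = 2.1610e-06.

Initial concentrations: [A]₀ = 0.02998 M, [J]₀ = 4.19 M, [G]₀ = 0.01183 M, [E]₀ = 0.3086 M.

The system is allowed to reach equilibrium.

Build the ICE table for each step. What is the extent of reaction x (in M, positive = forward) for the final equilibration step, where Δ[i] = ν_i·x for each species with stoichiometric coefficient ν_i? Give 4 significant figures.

Q₀ = 2.68 vs Keq = 2.1610e-06 ⇒ Q>K, reverse
Step 1:
                    A           J           G           E
  init        0.02998        4.19     0.01183      0.3086
  Δ           0.01771    -0.01181    -0.01181    -0.01771
  eq          0.04769       4.178  2.3355e-05      0.2909
  solve Keq expr → x = -0.005903; check Q = 2.1610e-06

x = -0.005903 M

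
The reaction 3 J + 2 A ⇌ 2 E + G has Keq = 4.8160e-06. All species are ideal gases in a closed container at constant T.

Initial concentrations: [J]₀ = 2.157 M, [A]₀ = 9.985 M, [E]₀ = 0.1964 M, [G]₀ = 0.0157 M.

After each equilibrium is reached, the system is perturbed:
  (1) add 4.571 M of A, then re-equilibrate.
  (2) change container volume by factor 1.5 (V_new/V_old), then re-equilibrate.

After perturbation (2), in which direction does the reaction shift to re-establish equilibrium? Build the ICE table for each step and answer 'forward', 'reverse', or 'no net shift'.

Direction: reverse

Q₀ = 6.0525e-07 vs Keq = 4.8160e-06 ⇒ Q<K, forward
Step 1:
                   J          A          E          G
  Initial      2.157      9.985     0.1964     0.0157
  Change     -0.1149   -0.07662    0.07662    0.03831
  Equil        2.042      9.908      0.273    0.05401
  solve Keq expr → x = 0.03831; check Q = 4.8160e-06
Then add 4.571 M of A.
Step 2:
                   J          A          E          G
  Initial      2.042      14.48      0.273    0.05401
  Change    -0.06733   -0.04489    0.04489    0.02244
  Equil        1.975      14.43     0.3179    0.07646
  solve Keq expr → x = 0.02244; check Q = 4.8160e-06
Then change container volume by factor 1.5 (V_new/V_old).
Step 3:
                   J          A          E          G
  Initial      1.316      9.623     0.2119    0.05097
  Change     0.04762    0.03175   -0.03175   -0.01587
  Equil        1.364      9.655     0.1802     0.0351
  solve Keq expr → x = -0.01587; check Q = 4.8160e-06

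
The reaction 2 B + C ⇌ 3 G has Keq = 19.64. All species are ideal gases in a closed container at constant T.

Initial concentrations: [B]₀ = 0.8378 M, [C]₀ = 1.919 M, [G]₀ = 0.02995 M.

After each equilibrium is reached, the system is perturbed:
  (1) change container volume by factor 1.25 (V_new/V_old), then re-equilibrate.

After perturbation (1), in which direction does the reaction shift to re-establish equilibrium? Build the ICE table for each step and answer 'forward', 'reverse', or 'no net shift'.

Q₀ = 1.9945e-05 vs Keq = 19.64 ⇒ Q<K, forward
Step 1:
                  B         C         G
  init       0.8378     1.919   0.02995
  Δ         -0.6554   -0.3277    0.9831
  eq         0.1824     1.591     1.013
  solve Keq expr → x = 0.3277; check Q = 19.64
Then change container volume by factor 1.25 (V_new/V_old).
Step 2:
                  B         C         G
  init       0.1459     1.273    0.8104
  Δ               0         0         0
  eq         0.1459     1.273    0.8104
  solve Keq expr → x = 0; check Q = 19.64

Direction: no net shift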